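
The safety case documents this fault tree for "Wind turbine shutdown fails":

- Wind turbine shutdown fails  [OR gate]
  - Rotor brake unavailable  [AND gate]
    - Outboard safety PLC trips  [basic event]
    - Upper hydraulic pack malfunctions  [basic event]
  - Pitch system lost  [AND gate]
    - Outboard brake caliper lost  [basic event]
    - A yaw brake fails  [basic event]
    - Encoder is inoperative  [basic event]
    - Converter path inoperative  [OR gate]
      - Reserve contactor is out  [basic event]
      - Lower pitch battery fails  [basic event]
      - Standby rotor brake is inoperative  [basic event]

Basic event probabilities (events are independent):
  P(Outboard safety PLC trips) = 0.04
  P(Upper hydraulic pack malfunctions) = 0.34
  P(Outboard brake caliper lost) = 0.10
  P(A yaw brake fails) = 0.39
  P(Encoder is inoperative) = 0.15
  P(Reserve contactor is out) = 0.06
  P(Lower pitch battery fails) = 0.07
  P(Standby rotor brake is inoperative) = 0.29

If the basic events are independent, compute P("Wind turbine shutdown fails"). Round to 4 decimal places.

P(Rotor brake unavailable) [AND] = 0.04 × 0.34 = 0.013600
P(Converter path inoperative) [OR] = 1 − (1−0.06) × (1−0.07) × (1−0.29) = 0.379318
P(Pitch system lost) [AND] = 0.10 × 0.39 × 0.15 × 0.379318 = 0.002219
P(Wind turbine shutdown fails) [OR] = 1 − (1−0.013600) × (1−0.002219) = 0.015789
Rounded to 4 decimal places: P(Wind turbine shutdown fails) ≈ 0.0158.

0.0158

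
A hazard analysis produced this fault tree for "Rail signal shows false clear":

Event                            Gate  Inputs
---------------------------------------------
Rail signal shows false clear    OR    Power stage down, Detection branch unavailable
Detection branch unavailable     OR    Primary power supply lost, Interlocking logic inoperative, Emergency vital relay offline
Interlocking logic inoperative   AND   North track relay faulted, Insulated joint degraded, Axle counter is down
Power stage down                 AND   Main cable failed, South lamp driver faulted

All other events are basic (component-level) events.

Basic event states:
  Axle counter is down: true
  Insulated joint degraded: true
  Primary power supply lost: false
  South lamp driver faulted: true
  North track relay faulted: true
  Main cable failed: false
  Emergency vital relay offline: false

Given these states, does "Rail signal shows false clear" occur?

Power stage down [AND]: Main cable failed=not, South lamp driver faulted=occurs → not all inputs occur → does not occur.
Interlocking logic inoperative [AND]: North track relay faulted=occurs, Insulated joint degraded=occurs, Axle counter is down=occurs → all inputs occur → occurs.
Detection branch unavailable [OR]: Primary power supply lost=not, Interlocking logic inoperative=occurs, Emergency vital relay offline=not → at least one input occurs → occurs.
Rail signal shows false clear [OR]: Power stage down=not, Detection branch unavailable=occurs → at least one input occurs → occurs.

Yes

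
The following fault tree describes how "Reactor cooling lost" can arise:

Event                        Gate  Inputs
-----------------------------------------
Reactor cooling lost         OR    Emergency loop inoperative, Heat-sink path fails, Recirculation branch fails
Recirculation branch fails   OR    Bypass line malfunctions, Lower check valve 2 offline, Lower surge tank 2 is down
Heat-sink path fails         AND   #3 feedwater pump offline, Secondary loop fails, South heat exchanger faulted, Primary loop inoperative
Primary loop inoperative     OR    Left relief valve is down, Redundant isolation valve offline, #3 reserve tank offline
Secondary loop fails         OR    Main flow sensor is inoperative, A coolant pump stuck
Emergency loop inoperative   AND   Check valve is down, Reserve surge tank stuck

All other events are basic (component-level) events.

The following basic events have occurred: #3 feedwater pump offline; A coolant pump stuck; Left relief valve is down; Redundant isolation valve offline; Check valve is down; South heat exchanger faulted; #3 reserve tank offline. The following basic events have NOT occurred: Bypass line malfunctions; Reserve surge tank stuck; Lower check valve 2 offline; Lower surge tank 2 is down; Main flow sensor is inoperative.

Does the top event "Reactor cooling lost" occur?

Emergency loop inoperative [AND]: Check valve is down=occurs, Reserve surge tank stuck=not → not all inputs occur → does not occur.
Secondary loop fails [OR]: Main flow sensor is inoperative=not, A coolant pump stuck=occurs → at least one input occurs → occurs.
Primary loop inoperative [OR]: Left relief valve is down=occurs, Redundant isolation valve offline=occurs, #3 reserve tank offline=occurs → at least one input occurs → occurs.
Heat-sink path fails [AND]: #3 feedwater pump offline=occurs, Secondary loop fails=occurs, South heat exchanger faulted=occurs, Primary loop inoperative=occurs → all inputs occur → occurs.
Recirculation branch fails [OR]: Bypass line malfunctions=not, Lower check valve 2 offline=not, Lower surge tank 2 is down=not → no input occurs → does not occur.
Reactor cooling lost [OR]: Emergency loop inoperative=not, Heat-sink path fails=occurs, Recirculation branch fails=not → at least one input occurs → occurs.

Yes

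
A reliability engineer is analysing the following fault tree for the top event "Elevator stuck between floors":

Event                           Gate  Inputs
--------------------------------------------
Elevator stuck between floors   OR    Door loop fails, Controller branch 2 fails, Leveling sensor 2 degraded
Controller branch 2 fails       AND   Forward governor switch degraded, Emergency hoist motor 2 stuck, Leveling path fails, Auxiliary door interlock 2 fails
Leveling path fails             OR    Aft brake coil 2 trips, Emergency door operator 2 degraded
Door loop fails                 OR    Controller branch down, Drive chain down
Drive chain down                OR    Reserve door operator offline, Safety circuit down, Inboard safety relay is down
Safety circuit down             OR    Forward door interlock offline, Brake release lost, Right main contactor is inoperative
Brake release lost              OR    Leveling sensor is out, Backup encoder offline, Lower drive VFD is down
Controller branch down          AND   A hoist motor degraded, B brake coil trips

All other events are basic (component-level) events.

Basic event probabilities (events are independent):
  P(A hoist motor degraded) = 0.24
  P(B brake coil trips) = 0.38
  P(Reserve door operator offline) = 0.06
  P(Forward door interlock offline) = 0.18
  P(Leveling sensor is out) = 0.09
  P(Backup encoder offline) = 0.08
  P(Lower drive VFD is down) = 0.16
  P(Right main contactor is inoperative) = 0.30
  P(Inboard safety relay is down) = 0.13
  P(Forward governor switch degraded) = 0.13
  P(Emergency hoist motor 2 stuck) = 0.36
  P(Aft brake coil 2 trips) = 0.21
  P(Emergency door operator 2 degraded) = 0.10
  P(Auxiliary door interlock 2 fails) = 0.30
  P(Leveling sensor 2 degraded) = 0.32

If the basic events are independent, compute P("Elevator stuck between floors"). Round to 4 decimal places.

0.7968

P(Controller branch down) [AND] = 0.24 × 0.38 = 0.091200
P(Brake release lost) [OR] = 1 − (1−0.09) × (1−0.08) × (1−0.16) = 0.296752
P(Safety circuit down) [OR] = 1 − (1−0.18) × (1−0.296752) × (1−0.30) = 0.596336
P(Drive chain down) [OR] = 1 − (1−0.06) × (1−0.596336) × (1−0.13) = 0.669884
P(Door loop fails) [OR] = 1 − (1−0.091200) × (1−0.669884) = 0.699991
P(Leveling path fails) [OR] = 1 − (1−0.21) × (1−0.10) = 0.289000
P(Controller branch 2 fails) [AND] = 0.13 × 0.36 × 0.289000 × 0.30 = 0.004058
P(Elevator stuck between floors) [OR] = 1 − (1−0.699991) × (1−0.004058) × (1−0.32) = 0.796822
Rounded to 4 decimal places: P(Elevator stuck between floors) ≈ 0.7968.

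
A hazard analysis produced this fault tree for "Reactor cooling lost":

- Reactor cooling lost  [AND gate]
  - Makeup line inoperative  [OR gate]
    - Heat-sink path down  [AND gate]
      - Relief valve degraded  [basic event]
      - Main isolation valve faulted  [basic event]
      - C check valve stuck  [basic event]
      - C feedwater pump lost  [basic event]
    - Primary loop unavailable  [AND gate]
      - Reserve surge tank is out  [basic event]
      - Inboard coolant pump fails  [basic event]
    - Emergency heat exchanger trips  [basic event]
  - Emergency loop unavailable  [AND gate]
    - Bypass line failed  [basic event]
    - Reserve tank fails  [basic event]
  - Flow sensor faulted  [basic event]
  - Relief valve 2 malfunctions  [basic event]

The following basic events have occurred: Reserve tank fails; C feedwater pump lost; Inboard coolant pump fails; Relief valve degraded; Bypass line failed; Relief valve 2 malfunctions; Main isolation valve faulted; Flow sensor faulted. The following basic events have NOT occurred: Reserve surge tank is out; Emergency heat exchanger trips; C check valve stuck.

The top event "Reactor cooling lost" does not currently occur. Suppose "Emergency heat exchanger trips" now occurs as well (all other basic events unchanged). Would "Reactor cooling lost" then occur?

Yes

Counterfactual: set "Emergency heat exchanger trips" to occurred.
Heat-sink path down [AND]: Relief valve degraded=occurs, Main isolation valve faulted=occurs, C check valve stuck=not, C feedwater pump lost=occurs → not all inputs occur → does not occur.
Primary loop unavailable [AND]: Reserve surge tank is out=not, Inboard coolant pump fails=occurs → not all inputs occur → does not occur.
Makeup line inoperative [OR]: Heat-sink path down=not, Primary loop unavailable=not, Emergency heat exchanger trips=occurs → at least one input occurs → occurs.
Emergency loop unavailable [AND]: Bypass line failed=occurs, Reserve tank fails=occurs → all inputs occur → occurs.
Reactor cooling lost [AND]: Makeup line inoperative=occurs, Emergency loop unavailable=occurs, Flow sensor faulted=occurs, Relief valve 2 malfunctions=occurs → all inputs occur → occurs.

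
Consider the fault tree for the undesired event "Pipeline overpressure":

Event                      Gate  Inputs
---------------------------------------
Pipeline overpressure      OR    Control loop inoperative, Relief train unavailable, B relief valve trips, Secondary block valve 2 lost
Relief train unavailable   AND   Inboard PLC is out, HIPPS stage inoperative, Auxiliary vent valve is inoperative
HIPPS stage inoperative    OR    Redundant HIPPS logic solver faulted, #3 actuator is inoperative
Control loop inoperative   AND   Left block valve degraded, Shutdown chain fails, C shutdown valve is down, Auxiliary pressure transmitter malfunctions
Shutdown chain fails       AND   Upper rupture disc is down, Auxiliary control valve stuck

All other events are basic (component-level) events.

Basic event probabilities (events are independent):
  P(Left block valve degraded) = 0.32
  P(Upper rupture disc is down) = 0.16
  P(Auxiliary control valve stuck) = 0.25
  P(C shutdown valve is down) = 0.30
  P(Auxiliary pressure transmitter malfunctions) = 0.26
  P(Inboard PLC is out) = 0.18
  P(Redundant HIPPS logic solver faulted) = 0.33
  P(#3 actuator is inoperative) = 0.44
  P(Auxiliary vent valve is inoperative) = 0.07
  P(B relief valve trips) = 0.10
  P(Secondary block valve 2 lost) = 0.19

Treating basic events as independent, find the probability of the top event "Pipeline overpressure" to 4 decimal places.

P(Shutdown chain fails) [AND] = 0.16 × 0.25 = 0.040000
P(Control loop inoperative) [AND] = 0.32 × 0.040000 × 0.30 × 0.26 = 0.000998
P(HIPPS stage inoperative) [OR] = 1 − (1−0.33) × (1−0.44) = 0.624800
P(Relief train unavailable) [AND] = 0.18 × 0.624800 × 0.07 = 0.007872
P(Pipeline overpressure) [OR] = 1 − (1−0.000998) × (1−0.007872) × (1−0.10) × (1−0.19) = 0.277461
Rounded to 4 decimal places: P(Pipeline overpressure) ≈ 0.2775.

0.2775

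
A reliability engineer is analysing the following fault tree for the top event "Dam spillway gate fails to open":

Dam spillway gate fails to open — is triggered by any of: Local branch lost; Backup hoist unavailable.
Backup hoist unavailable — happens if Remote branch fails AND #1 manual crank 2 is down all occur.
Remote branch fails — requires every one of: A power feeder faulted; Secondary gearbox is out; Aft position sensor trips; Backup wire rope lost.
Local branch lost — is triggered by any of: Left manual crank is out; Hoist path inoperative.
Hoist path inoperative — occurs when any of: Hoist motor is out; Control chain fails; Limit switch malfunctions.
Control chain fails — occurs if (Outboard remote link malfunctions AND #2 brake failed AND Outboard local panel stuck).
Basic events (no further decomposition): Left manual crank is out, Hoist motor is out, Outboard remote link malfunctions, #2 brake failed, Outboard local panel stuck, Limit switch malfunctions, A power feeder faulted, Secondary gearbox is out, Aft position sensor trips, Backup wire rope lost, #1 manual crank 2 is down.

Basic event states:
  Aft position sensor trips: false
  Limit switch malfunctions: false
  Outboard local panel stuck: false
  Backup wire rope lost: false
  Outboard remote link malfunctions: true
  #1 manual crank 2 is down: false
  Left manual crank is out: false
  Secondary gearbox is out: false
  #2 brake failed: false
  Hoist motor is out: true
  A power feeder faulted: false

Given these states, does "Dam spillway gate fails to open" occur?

Control chain fails [AND]: Outboard remote link malfunctions=occurs, #2 brake failed=not, Outboard local panel stuck=not → not all inputs occur → does not occur.
Hoist path inoperative [OR]: Hoist motor is out=occurs, Control chain fails=not, Limit switch malfunctions=not → at least one input occurs → occurs.
Local branch lost [OR]: Left manual crank is out=not, Hoist path inoperative=occurs → at least one input occurs → occurs.
Remote branch fails [AND]: A power feeder faulted=not, Secondary gearbox is out=not, Aft position sensor trips=not, Backup wire rope lost=not → not all inputs occur → does not occur.
Backup hoist unavailable [AND]: Remote branch fails=not, #1 manual crank 2 is down=not → not all inputs occur → does not occur.
Dam spillway gate fails to open [OR]: Local branch lost=occurs, Backup hoist unavailable=not → at least one input occurs → occurs.

Yes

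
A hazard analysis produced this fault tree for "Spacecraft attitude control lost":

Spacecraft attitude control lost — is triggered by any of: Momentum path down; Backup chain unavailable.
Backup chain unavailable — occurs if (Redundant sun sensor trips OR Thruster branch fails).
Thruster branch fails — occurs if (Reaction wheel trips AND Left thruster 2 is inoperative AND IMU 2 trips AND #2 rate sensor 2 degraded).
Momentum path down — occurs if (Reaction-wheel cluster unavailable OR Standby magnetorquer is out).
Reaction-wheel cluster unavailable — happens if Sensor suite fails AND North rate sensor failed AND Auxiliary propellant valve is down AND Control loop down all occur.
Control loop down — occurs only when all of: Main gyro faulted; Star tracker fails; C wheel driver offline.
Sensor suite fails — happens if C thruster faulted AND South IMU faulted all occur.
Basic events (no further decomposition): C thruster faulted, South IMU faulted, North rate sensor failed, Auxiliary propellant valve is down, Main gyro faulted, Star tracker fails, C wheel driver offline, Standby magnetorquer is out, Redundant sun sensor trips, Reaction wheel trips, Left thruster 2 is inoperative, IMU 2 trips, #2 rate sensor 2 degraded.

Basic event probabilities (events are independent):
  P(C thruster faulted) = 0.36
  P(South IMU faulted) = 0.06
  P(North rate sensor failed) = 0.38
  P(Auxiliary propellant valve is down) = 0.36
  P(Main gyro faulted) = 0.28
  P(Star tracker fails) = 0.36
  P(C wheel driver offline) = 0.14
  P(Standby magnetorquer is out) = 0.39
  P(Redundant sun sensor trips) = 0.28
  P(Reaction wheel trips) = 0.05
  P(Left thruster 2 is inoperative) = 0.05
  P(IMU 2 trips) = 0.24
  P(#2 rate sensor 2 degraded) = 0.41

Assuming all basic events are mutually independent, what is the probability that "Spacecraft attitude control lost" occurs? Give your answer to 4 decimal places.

0.5609

P(Sensor suite fails) [AND] = 0.36 × 0.06 = 0.021600
P(Control loop down) [AND] = 0.28 × 0.36 × 0.14 = 0.014112
P(Reaction-wheel cluster unavailable) [AND] = 0.021600 × 0.38 × 0.36 × 0.014112 = 0.000042
P(Momentum path down) [OR] = 1 − (1−0.000042) × (1−0.39) = 0.390026
P(Thruster branch fails) [AND] = 0.05 × 0.05 × 0.24 × 0.41 = 0.000246
P(Backup chain unavailable) [OR] = 1 − (1−0.28) × (1−0.000246) = 0.280177
P(Spacecraft attitude control lost) [OR] = 1 − (1−0.390026) × (1−0.280177) = 0.560927
Rounded to 4 decimal places: P(Spacecraft attitude control lost) ≈ 0.5609.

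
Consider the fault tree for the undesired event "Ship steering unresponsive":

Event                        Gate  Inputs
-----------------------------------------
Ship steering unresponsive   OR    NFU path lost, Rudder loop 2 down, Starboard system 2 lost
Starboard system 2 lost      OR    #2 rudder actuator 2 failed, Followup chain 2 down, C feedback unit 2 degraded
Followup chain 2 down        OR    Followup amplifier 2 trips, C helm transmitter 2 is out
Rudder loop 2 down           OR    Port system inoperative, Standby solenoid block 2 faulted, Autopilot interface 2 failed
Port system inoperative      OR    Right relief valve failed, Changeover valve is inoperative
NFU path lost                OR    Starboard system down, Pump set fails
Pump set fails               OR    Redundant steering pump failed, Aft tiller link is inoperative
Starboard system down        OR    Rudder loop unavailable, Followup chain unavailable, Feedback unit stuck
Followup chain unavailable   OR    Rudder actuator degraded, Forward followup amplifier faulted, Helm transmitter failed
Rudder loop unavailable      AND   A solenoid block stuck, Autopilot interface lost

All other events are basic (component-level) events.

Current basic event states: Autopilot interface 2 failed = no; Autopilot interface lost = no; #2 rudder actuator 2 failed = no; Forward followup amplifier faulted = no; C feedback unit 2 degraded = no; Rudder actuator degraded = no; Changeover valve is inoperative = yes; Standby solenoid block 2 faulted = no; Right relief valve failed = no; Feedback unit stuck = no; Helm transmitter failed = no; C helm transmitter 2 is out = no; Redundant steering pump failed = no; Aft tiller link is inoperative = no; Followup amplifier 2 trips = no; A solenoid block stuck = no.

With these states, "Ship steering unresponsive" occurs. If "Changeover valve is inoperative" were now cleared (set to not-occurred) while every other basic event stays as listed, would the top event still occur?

No

Counterfactual: set "Changeover valve is inoperative" to not occurred.
Rudder loop unavailable [AND]: A solenoid block stuck=not, Autopilot interface lost=not → not all inputs occur → does not occur.
Followup chain unavailable [OR]: Rudder actuator degraded=not, Forward followup amplifier faulted=not, Helm transmitter failed=not → no input occurs → does not occur.
Starboard system down [OR]: Rudder loop unavailable=not, Followup chain unavailable=not, Feedback unit stuck=not → no input occurs → does not occur.
Pump set fails [OR]: Redundant steering pump failed=not, Aft tiller link is inoperative=not → no input occurs → does not occur.
NFU path lost [OR]: Starboard system down=not, Pump set fails=not → no input occurs → does not occur.
Port system inoperative [OR]: Right relief valve failed=not, Changeover valve is inoperative=not → no input occurs → does not occur.
Rudder loop 2 down [OR]: Port system inoperative=not, Standby solenoid block 2 faulted=not, Autopilot interface 2 failed=not → no input occurs → does not occur.
Followup chain 2 down [OR]: Followup amplifier 2 trips=not, C helm transmitter 2 is out=not → no input occurs → does not occur.
Starboard system 2 lost [OR]: #2 rudder actuator 2 failed=not, Followup chain 2 down=not, C feedback unit 2 degraded=not → no input occurs → does not occur.
Ship steering unresponsive [OR]: NFU path lost=not, Rudder loop 2 down=not, Starboard system 2 lost=not → no input occurs → does not occur.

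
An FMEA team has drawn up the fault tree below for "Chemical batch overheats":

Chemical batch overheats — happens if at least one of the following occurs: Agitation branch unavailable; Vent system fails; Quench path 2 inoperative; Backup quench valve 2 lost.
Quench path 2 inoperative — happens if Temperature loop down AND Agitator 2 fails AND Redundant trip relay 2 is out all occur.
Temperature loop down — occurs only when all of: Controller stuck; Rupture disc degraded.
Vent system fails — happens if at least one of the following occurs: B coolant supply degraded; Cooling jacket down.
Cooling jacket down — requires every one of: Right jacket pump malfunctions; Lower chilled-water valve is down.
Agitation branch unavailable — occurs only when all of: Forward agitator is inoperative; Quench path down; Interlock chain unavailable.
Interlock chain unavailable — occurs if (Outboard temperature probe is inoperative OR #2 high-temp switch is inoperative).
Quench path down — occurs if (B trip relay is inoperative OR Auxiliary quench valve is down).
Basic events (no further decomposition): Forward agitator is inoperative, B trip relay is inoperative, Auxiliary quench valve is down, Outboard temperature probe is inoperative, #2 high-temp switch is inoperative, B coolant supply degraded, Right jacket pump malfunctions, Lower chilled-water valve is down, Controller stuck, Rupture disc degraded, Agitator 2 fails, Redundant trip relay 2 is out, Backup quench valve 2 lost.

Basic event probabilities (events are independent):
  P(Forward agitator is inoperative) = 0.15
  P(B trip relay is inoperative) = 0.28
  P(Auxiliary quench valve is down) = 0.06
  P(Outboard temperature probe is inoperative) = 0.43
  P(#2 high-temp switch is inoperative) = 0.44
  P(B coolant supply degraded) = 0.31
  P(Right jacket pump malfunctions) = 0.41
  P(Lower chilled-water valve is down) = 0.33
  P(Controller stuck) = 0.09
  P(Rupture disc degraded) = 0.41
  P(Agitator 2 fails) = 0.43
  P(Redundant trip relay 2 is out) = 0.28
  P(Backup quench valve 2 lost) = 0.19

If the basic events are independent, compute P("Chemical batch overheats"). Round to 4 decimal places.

P(Quench path down) [OR] = 1 − (1−0.28) × (1−0.06) = 0.323200
P(Interlock chain unavailable) [OR] = 1 − (1−0.43) × (1−0.44) = 0.680800
P(Agitation branch unavailable) [AND] = 0.15 × 0.323200 × 0.680800 = 0.033005
P(Cooling jacket down) [AND] = 0.41 × 0.33 = 0.135300
P(Vent system fails) [OR] = 1 − (1−0.31) × (1−0.135300) = 0.403357
P(Temperature loop down) [AND] = 0.09 × 0.41 = 0.036900
P(Quench path 2 inoperative) [AND] = 0.036900 × 0.43 × 0.28 = 0.004443
P(Chemical batch overheats) [OR] = 1 − (1−0.033005) × (1−0.403357) × (1−0.004443) × (1−0.19) = 0.534746
Rounded to 4 decimal places: P(Chemical batch overheats) ≈ 0.5347.

0.5347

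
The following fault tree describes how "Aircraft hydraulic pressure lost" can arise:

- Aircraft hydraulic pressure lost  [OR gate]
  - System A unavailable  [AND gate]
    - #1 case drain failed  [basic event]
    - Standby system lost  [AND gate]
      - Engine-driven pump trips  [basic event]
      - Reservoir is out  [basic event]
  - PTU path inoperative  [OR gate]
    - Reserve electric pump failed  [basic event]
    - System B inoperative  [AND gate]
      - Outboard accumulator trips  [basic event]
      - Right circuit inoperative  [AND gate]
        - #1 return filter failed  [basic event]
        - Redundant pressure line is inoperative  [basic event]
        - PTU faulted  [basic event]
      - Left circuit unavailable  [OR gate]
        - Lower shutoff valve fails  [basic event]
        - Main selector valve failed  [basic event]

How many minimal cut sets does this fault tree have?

Standby system lost [AND]: one cut set from each child combined → 1 × 1 = 1 cut set(s).
System A unavailable [AND]: one cut set from each child combined → 1 × 1 = 1 cut set(s).
Right circuit inoperative [AND]: one cut set from each child combined → 1 × 1 × 1 = 1 cut set(s).
Left circuit unavailable [OR]: union of children's cut sets → 2 cut set(s).
System B inoperative [AND]: one cut set from each child combined → 1 × 1 × 2 = 2 cut set(s).
PTU path inoperative [OR]: union of children's cut sets → 3 cut set(s).
Aircraft hydraulic pressure lost [OR]: union of children's cut sets → 4 cut set(s).
Minimal cut sets: {#1 case drain failed, Engine-driven pump trips, Reservoir is out}; {Reserve electric pump failed}; {#1 return filter failed, Lower shutoff valve fails, Outboard accumulator trips, PTU faulted, Redundant pressure line is inoperative}; {#1 return filter failed, Main selector valve failed, Outboard accumulator trips, PTU faulted, Redundant pressure line is inoperative}.

4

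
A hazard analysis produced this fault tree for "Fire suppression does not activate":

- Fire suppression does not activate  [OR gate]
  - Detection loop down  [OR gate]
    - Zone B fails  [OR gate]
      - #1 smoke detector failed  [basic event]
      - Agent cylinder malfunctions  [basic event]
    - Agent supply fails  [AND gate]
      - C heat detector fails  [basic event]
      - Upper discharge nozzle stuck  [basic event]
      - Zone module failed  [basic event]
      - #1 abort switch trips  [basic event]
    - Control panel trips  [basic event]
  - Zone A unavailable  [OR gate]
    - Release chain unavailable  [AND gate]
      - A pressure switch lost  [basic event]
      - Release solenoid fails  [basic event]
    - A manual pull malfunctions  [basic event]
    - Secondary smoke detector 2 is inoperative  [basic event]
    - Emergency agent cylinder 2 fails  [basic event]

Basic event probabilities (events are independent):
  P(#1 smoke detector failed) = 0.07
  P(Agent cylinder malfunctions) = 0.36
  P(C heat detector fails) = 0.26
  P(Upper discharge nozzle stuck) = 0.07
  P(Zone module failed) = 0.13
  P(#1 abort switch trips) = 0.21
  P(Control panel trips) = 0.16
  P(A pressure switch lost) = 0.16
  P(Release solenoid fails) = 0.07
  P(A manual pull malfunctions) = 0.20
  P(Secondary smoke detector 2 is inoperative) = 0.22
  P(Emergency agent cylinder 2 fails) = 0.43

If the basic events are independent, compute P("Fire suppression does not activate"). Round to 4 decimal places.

P(Zone B fails) [OR] = 1 − (1−0.07) × (1−0.36) = 0.404800
P(Agent supply fails) [AND] = 0.26 × 0.07 × 0.13 × 0.21 = 0.000497
P(Detection loop down) [OR] = 1 − (1−0.404800) × (1−0.000497) × (1−0.16) = 0.500280
P(Release chain unavailable) [AND] = 0.16 × 0.07 = 0.011200
P(Zone A unavailable) [OR] = 1 − (1−0.011200) × (1−0.20) × (1−0.22) × (1−0.43) = 0.648304
P(Fire suppression does not activate) [OR] = 1 − (1−0.500280) × (1−0.648304) = 0.824250
Rounded to 4 decimal places: P(Fire suppression does not activate) ≈ 0.8243.

0.8243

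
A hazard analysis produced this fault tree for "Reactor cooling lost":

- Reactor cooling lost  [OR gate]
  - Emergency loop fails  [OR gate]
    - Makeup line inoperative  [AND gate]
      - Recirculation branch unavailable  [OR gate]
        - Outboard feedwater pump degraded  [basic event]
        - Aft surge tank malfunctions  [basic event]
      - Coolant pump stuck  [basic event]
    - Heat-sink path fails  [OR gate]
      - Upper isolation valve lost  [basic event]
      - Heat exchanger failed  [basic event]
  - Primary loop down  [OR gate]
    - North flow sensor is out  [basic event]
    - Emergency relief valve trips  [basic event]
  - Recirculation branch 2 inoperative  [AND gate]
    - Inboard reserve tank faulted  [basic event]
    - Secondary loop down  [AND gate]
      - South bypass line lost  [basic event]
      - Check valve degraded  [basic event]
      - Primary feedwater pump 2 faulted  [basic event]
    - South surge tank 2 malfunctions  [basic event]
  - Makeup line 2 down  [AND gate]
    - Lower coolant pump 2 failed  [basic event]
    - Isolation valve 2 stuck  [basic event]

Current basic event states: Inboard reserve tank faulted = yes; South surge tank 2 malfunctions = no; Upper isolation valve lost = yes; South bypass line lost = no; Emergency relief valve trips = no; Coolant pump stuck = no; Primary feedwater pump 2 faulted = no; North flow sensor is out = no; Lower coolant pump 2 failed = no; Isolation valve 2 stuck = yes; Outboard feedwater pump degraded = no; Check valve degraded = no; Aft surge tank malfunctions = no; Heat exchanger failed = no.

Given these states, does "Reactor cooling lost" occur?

Recirculation branch unavailable [OR]: Outboard feedwater pump degraded=not, Aft surge tank malfunctions=not → no input occurs → does not occur.
Makeup line inoperative [AND]: Recirculation branch unavailable=not, Coolant pump stuck=not → not all inputs occur → does not occur.
Heat-sink path fails [OR]: Upper isolation valve lost=occurs, Heat exchanger failed=not → at least one input occurs → occurs.
Emergency loop fails [OR]: Makeup line inoperative=not, Heat-sink path fails=occurs → at least one input occurs → occurs.
Primary loop down [OR]: North flow sensor is out=not, Emergency relief valve trips=not → no input occurs → does not occur.
Secondary loop down [AND]: South bypass line lost=not, Check valve degraded=not, Primary feedwater pump 2 faulted=not → not all inputs occur → does not occur.
Recirculation branch 2 inoperative [AND]: Inboard reserve tank faulted=occurs, Secondary loop down=not, South surge tank 2 malfunctions=not → not all inputs occur → does not occur.
Makeup line 2 down [AND]: Lower coolant pump 2 failed=not, Isolation valve 2 stuck=occurs → not all inputs occur → does not occur.
Reactor cooling lost [OR]: Emergency loop fails=occurs, Primary loop down=not, Recirculation branch 2 inoperative=not, Makeup line 2 down=not → at least one input occurs → occurs.

Yes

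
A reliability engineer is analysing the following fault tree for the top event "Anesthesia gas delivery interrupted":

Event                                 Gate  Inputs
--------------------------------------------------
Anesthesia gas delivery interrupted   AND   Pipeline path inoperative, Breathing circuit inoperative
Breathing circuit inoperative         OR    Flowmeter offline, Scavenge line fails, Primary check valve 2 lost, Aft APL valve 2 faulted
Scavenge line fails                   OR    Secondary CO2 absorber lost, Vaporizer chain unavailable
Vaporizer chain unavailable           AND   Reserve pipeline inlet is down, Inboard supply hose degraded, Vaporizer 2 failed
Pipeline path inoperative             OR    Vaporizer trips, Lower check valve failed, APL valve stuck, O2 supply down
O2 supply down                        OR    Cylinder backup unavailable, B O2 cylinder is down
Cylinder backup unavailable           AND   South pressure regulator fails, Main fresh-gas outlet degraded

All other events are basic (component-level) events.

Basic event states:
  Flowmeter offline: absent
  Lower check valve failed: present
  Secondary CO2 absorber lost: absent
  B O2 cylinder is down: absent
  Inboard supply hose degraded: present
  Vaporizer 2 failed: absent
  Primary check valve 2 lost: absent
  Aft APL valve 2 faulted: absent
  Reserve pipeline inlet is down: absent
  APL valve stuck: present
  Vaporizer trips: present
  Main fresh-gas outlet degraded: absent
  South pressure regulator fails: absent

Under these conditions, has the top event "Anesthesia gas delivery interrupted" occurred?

Cylinder backup unavailable [AND]: South pressure regulator fails=not, Main fresh-gas outlet degraded=not → not all inputs occur → does not occur.
O2 supply down [OR]: Cylinder backup unavailable=not, B O2 cylinder is down=not → no input occurs → does not occur.
Pipeline path inoperative [OR]: Vaporizer trips=occurs, Lower check valve failed=occurs, APL valve stuck=occurs, O2 supply down=not → at least one input occurs → occurs.
Vaporizer chain unavailable [AND]: Reserve pipeline inlet is down=not, Inboard supply hose degraded=occurs, Vaporizer 2 failed=not → not all inputs occur → does not occur.
Scavenge line fails [OR]: Secondary CO2 absorber lost=not, Vaporizer chain unavailable=not → no input occurs → does not occur.
Breathing circuit inoperative [OR]: Flowmeter offline=not, Scavenge line fails=not, Primary check valve 2 lost=not, Aft APL valve 2 faulted=not → no input occurs → does not occur.
Anesthesia gas delivery interrupted [AND]: Pipeline path inoperative=occurs, Breathing circuit inoperative=not → not all inputs occur → does not occur.

No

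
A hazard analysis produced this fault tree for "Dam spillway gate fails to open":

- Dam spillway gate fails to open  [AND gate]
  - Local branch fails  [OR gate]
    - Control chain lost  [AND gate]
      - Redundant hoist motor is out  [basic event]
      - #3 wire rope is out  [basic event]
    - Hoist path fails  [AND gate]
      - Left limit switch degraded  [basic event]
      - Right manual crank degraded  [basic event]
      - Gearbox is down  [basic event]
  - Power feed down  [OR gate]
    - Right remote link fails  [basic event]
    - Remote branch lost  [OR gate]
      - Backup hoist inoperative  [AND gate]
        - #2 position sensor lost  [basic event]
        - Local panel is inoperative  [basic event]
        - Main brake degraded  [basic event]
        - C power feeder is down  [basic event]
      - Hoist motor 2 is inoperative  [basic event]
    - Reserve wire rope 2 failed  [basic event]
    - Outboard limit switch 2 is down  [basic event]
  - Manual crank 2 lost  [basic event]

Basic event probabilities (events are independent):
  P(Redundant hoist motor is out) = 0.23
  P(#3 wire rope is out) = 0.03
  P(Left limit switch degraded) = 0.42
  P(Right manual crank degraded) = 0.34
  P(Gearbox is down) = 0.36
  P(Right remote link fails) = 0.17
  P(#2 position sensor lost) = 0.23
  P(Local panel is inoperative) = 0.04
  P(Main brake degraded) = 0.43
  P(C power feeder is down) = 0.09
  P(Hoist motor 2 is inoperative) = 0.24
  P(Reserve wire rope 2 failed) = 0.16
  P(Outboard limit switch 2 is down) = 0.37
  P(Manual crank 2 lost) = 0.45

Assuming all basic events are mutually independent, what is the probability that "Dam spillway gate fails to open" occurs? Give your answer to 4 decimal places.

0.0174

P(Control chain lost) [AND] = 0.23 × 0.03 = 0.006900
P(Hoist path fails) [AND] = 0.42 × 0.34 × 0.36 = 0.051408
P(Local branch fails) [OR] = 1 − (1−0.006900) × (1−0.051408) = 0.057953
P(Backup hoist inoperative) [AND] = 0.23 × 0.04 × 0.43 × 0.09 = 0.000356
P(Remote branch lost) [OR] = 1 − (1−0.000356) × (1−0.24) = 0.240271
P(Power feed down) [OR] = 1 − (1−0.17) × (1−0.240271) × (1−0.16) × (1−0.37) = 0.666300
P(Dam spillway gate fails to open) [AND] = 0.057953 × 0.666300 × 0.45 = 0.017376
Rounded to 4 decimal places: P(Dam spillway gate fails to open) ≈ 0.0174.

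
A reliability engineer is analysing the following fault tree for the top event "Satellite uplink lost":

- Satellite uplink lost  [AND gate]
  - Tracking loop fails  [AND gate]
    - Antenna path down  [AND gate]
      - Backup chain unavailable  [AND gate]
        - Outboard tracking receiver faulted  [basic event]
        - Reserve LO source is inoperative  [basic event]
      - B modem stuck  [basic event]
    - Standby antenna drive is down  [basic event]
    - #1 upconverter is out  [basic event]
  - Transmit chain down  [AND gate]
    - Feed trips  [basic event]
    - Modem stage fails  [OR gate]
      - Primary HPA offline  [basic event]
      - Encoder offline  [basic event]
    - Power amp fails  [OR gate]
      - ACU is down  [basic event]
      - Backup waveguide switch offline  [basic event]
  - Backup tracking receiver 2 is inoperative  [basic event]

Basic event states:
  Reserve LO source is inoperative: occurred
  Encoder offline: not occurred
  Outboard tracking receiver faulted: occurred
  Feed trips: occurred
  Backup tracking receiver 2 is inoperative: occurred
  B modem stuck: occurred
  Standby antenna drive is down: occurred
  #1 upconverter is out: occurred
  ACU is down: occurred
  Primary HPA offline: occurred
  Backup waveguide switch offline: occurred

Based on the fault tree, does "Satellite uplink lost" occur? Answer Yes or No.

Yes

Backup chain unavailable [AND]: Outboard tracking receiver faulted=occurs, Reserve LO source is inoperative=occurs → all inputs occur → occurs.
Antenna path down [AND]: Backup chain unavailable=occurs, B modem stuck=occurs → all inputs occur → occurs.
Tracking loop fails [AND]: Antenna path down=occurs, Standby antenna drive is down=occurs, #1 upconverter is out=occurs → all inputs occur → occurs.
Modem stage fails [OR]: Primary HPA offline=occurs, Encoder offline=not → at least one input occurs → occurs.
Power amp fails [OR]: ACU is down=occurs, Backup waveguide switch offline=occurs → at least one input occurs → occurs.
Transmit chain down [AND]: Feed trips=occurs, Modem stage fails=occurs, Power amp fails=occurs → all inputs occur → occurs.
Satellite uplink lost [AND]: Tracking loop fails=occurs, Transmit chain down=occurs, Backup tracking receiver 2 is inoperative=occurs → all inputs occur → occurs.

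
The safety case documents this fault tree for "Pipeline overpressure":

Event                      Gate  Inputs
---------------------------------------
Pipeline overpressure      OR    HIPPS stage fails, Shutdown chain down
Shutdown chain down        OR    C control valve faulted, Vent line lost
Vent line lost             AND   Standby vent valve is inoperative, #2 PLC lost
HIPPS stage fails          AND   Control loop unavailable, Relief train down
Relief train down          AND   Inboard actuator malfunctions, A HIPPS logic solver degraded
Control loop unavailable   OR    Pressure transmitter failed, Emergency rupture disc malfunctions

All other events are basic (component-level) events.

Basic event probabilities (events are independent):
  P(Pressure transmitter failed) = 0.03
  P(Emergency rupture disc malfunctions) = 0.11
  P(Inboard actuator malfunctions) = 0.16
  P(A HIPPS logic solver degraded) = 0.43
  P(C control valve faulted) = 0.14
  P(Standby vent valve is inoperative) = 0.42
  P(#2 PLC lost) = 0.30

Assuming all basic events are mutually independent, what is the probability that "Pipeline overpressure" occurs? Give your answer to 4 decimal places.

P(Control loop unavailable) [OR] = 1 − (1−0.03) × (1−0.11) = 0.136700
P(Relief train down) [AND] = 0.16 × 0.43 = 0.068800
P(HIPPS stage fails) [AND] = 0.136700 × 0.068800 = 0.009405
P(Vent line lost) [AND] = 0.42 × 0.30 = 0.126000
P(Shutdown chain down) [OR] = 1 − (1−0.14) × (1−0.126000) = 0.248360
P(Pipeline overpressure) [OR] = 1 − (1−0.009405) × (1−0.248360) = 0.255429
Rounded to 4 decimal places: P(Pipeline overpressure) ≈ 0.2554.

0.2554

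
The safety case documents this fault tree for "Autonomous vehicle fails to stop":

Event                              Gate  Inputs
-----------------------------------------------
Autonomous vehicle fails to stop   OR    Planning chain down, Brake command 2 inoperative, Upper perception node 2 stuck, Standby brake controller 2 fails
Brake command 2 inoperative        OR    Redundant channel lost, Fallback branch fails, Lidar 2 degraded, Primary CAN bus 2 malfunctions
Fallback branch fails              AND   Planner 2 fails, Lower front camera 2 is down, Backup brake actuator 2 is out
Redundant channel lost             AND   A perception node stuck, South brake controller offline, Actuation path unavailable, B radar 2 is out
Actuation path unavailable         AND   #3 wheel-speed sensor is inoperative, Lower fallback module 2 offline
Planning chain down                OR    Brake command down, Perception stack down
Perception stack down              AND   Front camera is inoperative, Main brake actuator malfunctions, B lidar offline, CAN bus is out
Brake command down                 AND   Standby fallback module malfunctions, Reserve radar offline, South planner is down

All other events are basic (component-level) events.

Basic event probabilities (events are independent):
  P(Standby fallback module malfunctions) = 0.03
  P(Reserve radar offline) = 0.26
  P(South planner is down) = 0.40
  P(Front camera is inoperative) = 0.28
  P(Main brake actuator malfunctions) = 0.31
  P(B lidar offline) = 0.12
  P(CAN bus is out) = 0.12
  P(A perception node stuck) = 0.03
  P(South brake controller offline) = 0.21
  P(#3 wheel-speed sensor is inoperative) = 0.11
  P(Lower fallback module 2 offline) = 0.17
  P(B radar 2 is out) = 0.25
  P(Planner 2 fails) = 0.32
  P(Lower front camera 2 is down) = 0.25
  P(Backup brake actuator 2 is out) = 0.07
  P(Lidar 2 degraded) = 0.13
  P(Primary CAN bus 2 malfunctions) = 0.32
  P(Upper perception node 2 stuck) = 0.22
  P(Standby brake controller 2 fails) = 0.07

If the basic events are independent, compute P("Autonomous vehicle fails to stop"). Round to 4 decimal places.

0.5751

P(Brake command down) [AND] = 0.03 × 0.26 × 0.40 = 0.003120
P(Perception stack down) [AND] = 0.28 × 0.31 × 0.12 × 0.12 = 0.001250
P(Planning chain down) [OR] = 1 − (1−0.003120) × (1−0.001250) = 0.004366
P(Actuation path unavailable) [AND] = 0.11 × 0.17 = 0.018700
P(Redundant channel lost) [AND] = 0.03 × 0.21 × 0.018700 × 0.25 = 0.000029
P(Fallback branch fails) [AND] = 0.32 × 0.25 × 0.07 = 0.005600
P(Brake command 2 inoperative) [OR] = 1 − (1−0.000029) × (1−0.005600) × (1−0.13) × (1−0.32) = 0.411730
P(Autonomous vehicle fails to stop) [OR] = 1 − (1−0.004366) × (1−0.411730) × (1−0.22) × (1−0.07) = 0.575132
Rounded to 4 decimal places: P(Autonomous vehicle fails to stop) ≈ 0.5751.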